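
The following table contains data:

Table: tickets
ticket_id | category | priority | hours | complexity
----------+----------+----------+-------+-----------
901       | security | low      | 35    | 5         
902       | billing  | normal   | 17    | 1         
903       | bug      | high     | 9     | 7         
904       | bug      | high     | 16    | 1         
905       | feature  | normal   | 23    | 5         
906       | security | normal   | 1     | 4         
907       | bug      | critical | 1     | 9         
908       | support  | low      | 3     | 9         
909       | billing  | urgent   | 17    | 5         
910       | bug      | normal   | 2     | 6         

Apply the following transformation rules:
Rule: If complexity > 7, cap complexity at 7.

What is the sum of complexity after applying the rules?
48

Step 1: 2 records have complexity > 7
Step 2: These records originally summed to 18
Step 3: After capping: 2 × 7 = 14
Step 4: Unaffected records sum: 34
Step 5: Final sum = 14 + 34 = 48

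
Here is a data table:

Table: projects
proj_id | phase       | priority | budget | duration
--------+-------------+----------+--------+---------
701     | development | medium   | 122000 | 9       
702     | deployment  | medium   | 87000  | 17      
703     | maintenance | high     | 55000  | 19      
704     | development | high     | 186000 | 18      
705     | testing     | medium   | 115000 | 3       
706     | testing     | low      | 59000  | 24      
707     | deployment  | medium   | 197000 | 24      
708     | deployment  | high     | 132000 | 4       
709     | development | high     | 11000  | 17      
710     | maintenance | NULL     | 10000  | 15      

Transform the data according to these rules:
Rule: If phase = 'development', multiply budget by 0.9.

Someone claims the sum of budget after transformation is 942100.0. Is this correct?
Yes, the result is correct.

Step 1: Calculate the correct sum after transformation
Step 2: Apply multiplier 0.9 to records where phase = 'development'
Step 3: Correct result = 942100.0
Step 4: Claimed result = 942100.0
Step 5: 942100.0 = 942100.0 ✓
Conclusion: The claimed result is correct.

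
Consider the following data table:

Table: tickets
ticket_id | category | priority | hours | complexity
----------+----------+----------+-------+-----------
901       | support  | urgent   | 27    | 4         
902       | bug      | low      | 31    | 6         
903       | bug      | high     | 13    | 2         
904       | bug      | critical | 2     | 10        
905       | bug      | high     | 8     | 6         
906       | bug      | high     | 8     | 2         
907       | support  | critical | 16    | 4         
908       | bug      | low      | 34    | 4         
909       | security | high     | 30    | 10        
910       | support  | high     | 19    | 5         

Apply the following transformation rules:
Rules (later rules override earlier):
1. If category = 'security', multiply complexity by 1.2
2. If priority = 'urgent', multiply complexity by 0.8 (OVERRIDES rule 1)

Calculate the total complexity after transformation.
54.2

Step 1: Rule 2 takes priority for records with priority = 'urgent'
  - 1 records: 4 × 0.8 = 3.2
Step 2: Rule 1 applies to remaining records with category = 'security'
  - 1 records: 10 × 1.2 = 12.0
Step 3: Other records unchanged: 39
Step 4: Final sum = 3.2 + 12.0 + 39 = 54.2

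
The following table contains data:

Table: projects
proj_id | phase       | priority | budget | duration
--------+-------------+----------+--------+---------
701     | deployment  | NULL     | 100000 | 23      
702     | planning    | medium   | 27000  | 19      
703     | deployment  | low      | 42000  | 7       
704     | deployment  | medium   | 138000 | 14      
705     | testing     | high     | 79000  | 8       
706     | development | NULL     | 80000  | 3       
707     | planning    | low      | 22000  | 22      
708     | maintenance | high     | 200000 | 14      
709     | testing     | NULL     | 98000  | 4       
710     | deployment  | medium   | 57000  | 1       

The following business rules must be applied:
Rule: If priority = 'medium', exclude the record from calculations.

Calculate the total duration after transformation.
81

Step 1: Identify records where priority = 'medium'
Step 2: The excluded records sum to 34
Step 3: Original total duration = 115
Step 4: Remaining total = 115 - 34 = 81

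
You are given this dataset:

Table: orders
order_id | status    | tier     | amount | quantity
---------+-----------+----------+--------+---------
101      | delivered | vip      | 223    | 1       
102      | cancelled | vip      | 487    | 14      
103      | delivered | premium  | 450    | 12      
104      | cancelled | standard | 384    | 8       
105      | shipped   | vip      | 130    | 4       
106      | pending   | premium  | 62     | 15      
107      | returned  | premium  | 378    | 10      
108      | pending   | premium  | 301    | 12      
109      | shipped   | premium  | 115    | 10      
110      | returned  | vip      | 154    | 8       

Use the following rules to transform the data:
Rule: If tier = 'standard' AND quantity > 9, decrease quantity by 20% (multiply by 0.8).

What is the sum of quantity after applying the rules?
94

Step 1: Find records where tier = 'standard' AND quantity > 9
Step 2: 0 records match, summing to 0
Step 3: After multiplier: 0 × 0.8 = 0.0
Step 4: Unaffected records sum: 94
Step 5: Final sum = 0.0 + 94 = 94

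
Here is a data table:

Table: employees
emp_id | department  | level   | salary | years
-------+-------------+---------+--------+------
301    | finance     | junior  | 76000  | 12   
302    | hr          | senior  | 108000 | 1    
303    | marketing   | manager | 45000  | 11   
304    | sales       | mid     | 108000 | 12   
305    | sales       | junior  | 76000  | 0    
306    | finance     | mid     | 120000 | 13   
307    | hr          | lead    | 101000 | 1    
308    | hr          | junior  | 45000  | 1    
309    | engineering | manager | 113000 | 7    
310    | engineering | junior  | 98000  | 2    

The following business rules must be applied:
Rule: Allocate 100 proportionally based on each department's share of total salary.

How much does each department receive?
engineering: 23.71, finance: 22.02, hr: 28.54, marketing: 5.06, sales: 20.67

Step 1: Calculate total salary = 890000
Step 2: Calculate each department's proportion:
  engineering: 211000/890000 = 23.71% → 23.71
  finance: 196000/890000 = 22.02% → 22.02
  hr: 254000/890000 = 28.54% → 28.54
  marketing: 45000/890000 = 5.06% → 5.06
  sales: 184000/890000 = 20.67% → 20.67
Step 3: Verify: sum of allocations ≈ 100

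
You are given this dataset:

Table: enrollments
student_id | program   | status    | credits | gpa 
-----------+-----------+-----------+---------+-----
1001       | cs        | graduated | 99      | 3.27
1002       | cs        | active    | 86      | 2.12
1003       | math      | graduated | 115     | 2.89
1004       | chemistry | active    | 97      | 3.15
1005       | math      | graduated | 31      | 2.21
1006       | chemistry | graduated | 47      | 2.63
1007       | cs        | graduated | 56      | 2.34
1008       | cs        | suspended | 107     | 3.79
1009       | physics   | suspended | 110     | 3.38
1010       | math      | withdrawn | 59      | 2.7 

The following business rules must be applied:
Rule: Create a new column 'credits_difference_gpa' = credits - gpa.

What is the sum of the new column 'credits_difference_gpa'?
778.52

Step 1: For each record, compute credits - gpa
Example calculations:
  99 - 3.27 = 95.73
  86 - 2.12 = 83.88
  115 - 2.89 = 112.11
  ...
Step 2: Sum all derived values
Step 3: Total = 778.52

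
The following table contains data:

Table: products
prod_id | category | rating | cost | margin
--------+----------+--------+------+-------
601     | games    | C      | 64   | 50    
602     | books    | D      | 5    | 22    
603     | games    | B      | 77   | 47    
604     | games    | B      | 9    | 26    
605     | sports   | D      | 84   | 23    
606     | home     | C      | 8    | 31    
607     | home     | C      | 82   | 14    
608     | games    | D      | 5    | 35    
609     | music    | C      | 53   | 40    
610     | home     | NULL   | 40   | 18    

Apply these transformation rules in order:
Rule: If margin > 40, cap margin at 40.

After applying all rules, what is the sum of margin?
289

Step 1: 2 records have margin > 40
Step 2: These records originally summed to 97
Step 3: After capping: 2 × 40 = 80
Step 4: Unaffected records sum: 209
Step 5: Final sum = 80 + 209 = 289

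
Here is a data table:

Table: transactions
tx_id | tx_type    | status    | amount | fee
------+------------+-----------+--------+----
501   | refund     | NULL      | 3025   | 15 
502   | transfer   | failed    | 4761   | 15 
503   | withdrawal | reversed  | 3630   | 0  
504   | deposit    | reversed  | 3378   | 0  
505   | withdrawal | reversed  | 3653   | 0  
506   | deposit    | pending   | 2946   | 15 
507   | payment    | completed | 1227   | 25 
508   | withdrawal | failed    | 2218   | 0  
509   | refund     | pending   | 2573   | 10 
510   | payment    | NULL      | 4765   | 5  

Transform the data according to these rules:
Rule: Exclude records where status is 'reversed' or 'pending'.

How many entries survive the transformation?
5

Step 1: Count records to exclude
  - 3 (reversed) + 2 (pending) = 5 records
Step 2: Total records: 10
Step 3: Remaining = 10 - 5 = 5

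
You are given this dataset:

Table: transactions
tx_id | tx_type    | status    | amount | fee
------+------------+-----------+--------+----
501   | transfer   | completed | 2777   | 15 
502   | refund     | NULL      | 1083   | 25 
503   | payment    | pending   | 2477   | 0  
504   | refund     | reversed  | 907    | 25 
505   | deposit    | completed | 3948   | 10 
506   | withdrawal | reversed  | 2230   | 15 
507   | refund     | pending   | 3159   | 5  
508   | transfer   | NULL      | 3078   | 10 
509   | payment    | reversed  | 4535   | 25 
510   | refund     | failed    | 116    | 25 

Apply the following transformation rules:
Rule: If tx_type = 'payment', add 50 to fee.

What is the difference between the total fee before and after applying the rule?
100

Step 1: Original sum of fee = 155
Step 2: 2 records have tx_type = 'payment'
Step 3: Each affected record changes by 50
Step 4: Total change = 2 × 50 = 100
Step 5: New sum = 155 + 100 = 255
Step 6: Difference = |255 - 155| = 100
        (Sum increased by 100)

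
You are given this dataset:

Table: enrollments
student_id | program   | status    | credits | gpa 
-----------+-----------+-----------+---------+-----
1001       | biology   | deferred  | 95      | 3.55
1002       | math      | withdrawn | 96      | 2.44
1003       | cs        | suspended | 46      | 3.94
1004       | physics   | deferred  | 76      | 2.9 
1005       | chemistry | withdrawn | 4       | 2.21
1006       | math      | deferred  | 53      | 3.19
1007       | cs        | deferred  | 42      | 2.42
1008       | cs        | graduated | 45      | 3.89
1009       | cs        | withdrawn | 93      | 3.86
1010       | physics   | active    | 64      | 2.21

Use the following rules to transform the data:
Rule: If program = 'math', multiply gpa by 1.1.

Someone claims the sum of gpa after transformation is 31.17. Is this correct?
Yes, the result is correct.

Step 1: Calculate the correct sum after transformation
Step 2: Apply multiplier 1.1 to records where program = 'math'
Step 3: Correct result = 31.17
Step 4: Claimed result = 31.17
Step 5: 31.17 = 31.17 ✓
Conclusion: The claimed result is correct.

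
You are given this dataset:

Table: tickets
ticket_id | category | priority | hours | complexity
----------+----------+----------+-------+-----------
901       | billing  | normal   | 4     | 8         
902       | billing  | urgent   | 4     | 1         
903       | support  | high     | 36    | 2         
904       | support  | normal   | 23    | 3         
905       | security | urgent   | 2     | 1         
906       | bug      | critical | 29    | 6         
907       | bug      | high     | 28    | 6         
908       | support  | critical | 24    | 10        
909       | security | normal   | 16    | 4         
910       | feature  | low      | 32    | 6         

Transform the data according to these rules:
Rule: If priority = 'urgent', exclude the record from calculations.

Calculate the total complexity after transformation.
45

Step 1: Identify records where priority = 'urgent'
Step 2: The excluded records sum to 2
Step 3: Original total complexity = 47
Step 4: Remaining total = 47 - 2 = 45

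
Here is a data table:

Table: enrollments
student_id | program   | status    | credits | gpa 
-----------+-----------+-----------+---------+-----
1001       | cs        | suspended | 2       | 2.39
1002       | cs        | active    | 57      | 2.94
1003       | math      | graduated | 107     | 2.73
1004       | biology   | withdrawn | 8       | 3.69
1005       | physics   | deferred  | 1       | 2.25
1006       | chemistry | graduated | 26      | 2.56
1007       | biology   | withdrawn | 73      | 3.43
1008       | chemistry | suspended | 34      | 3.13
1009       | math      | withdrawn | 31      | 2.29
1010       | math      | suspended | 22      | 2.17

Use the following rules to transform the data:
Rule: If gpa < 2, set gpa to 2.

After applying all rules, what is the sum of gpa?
27.58

Step 1: 0 records have gpa < 2
Step 2: These records originally summed to 0
Step 3: After setting to minimum: 0 × 2 = 0
Step 4: Unaffected records sum: 27.58
Step 5: Final sum = 0 + 27.58 = 27.58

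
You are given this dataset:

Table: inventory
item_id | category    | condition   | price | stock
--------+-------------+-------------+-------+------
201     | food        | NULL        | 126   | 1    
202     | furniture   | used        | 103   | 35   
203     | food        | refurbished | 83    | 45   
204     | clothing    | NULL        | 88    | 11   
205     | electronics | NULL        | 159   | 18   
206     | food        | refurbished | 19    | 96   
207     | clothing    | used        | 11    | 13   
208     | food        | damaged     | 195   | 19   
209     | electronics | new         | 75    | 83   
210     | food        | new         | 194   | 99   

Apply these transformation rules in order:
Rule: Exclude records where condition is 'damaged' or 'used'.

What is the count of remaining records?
7

Step 1: Count records to exclude
  - 1 (damaged) + 2 (used) = 3 records
Step 2: Total records: 10
Step 3: Remaining = 10 - 3 = 7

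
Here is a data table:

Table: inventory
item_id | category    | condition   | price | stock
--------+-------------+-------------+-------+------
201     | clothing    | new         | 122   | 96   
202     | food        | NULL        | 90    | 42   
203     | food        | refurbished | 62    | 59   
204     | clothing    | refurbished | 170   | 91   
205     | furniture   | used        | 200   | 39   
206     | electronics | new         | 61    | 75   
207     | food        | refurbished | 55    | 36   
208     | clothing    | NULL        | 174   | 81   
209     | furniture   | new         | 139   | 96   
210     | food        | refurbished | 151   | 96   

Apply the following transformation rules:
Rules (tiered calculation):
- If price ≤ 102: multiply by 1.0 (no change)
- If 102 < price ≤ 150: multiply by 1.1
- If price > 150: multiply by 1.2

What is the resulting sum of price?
1389.1

Step 1: Tier 1 (price ≤ 102): 4 records, sum = 268 × 1.0 = 268.0
Step 2: Tier 2 (102 < price ≤ 150): 2 records, sum = 261 × 1.1 = 287.1
Step 3: Tier 3 (price > 150): 4 records, sum = 695 × 1.2 = 834.0
Step 4: Final sum = 268.0 + 287.1 + 834.0 = 1389.1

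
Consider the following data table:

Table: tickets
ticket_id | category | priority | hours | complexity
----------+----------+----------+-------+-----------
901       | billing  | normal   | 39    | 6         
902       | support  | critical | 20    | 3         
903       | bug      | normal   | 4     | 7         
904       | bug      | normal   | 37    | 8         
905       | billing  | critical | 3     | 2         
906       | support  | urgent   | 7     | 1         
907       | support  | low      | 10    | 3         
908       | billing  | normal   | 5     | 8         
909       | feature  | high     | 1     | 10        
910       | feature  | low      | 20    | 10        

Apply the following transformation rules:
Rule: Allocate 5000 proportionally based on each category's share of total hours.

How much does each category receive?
billing: 1609.59, bug: 1404.11, feature: 719.18, support: 1267.12

Step 1: Calculate total hours = 146
Step 2: Calculate each category's proportion:
  billing: 47/146 = 32.19% → 1609.59
  bug: 41/146 = 28.08% → 1404.11
  feature: 21/146 = 14.38% → 719.18
  support: 37/146 = 25.34% → 1267.12
Step 3: Verify: sum of allocations ≈ 5000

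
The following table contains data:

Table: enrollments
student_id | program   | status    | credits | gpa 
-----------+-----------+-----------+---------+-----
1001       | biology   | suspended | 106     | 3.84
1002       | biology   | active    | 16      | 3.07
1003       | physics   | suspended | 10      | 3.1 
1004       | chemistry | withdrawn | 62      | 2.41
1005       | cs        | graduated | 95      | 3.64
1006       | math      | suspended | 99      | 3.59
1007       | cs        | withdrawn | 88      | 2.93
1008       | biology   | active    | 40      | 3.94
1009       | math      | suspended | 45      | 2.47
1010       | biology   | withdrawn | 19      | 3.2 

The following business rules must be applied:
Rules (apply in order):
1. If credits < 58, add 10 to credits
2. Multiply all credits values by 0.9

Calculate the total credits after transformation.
567.0

Step 1: Apply Rule 1 - Add 10 to records with credits < 58
  - 5 records affected: 130 + (5 × 10) = 180
  - Unaffected records: 450
  - Sum after Rule 1: 630
Step 2: Apply Rule 2 - Multiply all by 0.9
  - 630 × 0.9 = 567.0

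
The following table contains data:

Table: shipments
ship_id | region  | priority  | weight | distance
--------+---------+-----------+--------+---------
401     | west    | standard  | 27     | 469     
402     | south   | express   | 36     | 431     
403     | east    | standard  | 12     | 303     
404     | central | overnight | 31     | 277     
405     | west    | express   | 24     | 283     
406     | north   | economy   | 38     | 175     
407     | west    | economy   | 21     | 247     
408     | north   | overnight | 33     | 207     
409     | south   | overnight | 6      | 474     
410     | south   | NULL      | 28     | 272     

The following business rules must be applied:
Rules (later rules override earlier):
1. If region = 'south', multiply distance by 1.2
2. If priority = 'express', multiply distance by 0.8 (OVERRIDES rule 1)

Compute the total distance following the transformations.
3144.4

Step 1: Rule 2 takes priority for records with priority = 'express'
  - 2 records: 714 × 0.8 = 571.2
Step 2: Rule 1 applies to remaining records with region = 'south'
  - 2 records: 746 × 1.2 = 895.2
Step 3: Other records unchanged: 1678
Step 4: Final sum = 571.2 + 895.2 + 1678 = 3144.4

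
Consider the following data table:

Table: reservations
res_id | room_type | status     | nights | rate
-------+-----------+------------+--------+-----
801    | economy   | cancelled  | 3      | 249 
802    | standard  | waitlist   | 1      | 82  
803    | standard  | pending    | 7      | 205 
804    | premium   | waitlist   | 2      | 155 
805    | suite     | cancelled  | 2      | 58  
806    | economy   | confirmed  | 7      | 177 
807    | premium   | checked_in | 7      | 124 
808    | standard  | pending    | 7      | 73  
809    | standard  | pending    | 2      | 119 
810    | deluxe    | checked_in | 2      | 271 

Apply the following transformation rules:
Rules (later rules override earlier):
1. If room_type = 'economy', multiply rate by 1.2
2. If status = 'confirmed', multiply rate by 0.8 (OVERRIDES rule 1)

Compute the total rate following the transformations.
1527.4

Step 1: Rule 2 takes priority for records with status = 'confirmed'
  - 1 records: 177 × 0.8 = 141.6
Step 2: Rule 1 applies to remaining records with room_type = 'economy'
  - 1 records: 249 × 1.2 = 298.8
Step 3: Other records unchanged: 1087
Step 4: Final sum = 141.6 + 298.8 + 1087 = 1527.4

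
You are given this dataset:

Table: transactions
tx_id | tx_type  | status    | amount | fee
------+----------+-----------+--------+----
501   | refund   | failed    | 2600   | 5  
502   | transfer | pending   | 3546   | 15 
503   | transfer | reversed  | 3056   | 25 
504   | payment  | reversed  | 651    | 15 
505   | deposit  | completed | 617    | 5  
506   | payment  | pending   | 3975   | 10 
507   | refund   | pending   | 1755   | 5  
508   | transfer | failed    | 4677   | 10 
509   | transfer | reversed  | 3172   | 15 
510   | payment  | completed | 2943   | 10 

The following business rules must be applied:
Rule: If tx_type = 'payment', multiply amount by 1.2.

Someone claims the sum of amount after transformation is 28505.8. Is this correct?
Yes, the result is correct.

Step 1: Calculate the correct sum after transformation
Step 2: Apply multiplier 1.2 to records where tx_type = 'payment'
Step 3: Correct result = 28505.8
Step 4: Claimed result = 28505.8
Step 5: 28505.8 = 28505.8 ✓
Conclusion: The claimed result is correct.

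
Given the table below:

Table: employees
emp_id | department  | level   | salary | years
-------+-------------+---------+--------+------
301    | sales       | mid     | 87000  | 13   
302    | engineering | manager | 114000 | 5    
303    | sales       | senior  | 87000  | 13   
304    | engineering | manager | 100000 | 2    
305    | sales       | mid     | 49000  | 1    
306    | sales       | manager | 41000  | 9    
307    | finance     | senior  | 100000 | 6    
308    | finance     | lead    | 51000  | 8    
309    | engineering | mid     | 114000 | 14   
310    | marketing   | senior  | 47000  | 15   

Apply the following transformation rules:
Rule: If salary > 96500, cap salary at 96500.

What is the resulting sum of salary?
748000

Step 1: 4 records have salary > 96500
Step 2: These records originally summed to 428000
Step 3: After capping: 4 × 96500 = 386000
Step 4: Unaffected records sum: 362000
Step 5: Final sum = 386000 + 362000 = 748000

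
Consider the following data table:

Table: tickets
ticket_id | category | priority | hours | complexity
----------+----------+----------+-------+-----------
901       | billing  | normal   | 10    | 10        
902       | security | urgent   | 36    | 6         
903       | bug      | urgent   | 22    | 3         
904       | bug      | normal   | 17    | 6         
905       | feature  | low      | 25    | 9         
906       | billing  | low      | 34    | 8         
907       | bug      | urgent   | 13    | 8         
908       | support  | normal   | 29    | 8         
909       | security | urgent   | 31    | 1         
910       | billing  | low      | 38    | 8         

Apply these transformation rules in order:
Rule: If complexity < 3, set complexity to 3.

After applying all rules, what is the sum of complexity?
69

Step 1: 1 records have complexity < 3
Step 2: These records originally summed to 1
Step 3: After setting to minimum: 1 × 3 = 3
Step 4: Unaffected records sum: 66
Step 5: Final sum = 3 + 66 = 69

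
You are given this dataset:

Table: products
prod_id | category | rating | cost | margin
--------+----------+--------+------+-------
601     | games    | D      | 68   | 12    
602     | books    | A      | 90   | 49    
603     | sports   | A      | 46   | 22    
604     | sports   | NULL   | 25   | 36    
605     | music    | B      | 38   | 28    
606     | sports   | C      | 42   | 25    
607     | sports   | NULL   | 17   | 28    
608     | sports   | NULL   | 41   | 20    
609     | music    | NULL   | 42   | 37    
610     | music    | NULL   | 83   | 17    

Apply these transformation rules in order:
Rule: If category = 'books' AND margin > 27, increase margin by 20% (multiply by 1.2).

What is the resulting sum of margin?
283.8

Step 1: Find records where category = 'books' AND margin > 27
Step 2: 1 records match, summing to 49
Step 3: After multiplier: 49 × 1.2 = 58.8
Step 4: Unaffected records sum: 225
Step 5: Final sum = 58.8 + 225 = 283.8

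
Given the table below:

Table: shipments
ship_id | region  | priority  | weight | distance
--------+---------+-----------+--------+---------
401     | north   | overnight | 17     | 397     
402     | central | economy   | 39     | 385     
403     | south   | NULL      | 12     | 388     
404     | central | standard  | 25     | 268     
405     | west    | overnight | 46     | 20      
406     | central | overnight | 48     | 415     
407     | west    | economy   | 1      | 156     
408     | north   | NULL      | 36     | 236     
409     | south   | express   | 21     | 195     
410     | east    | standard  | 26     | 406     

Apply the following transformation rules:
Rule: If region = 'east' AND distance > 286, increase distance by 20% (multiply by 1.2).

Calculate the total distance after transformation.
2947.2

Step 1: Find records where region = 'east' AND distance > 286
Step 2: 1 records match, summing to 406
Step 3: After multiplier: 406 × 1.2 = 487.2
Step 4: Unaffected records sum: 2460
Step 5: Final sum = 487.2 + 2460 = 2947.2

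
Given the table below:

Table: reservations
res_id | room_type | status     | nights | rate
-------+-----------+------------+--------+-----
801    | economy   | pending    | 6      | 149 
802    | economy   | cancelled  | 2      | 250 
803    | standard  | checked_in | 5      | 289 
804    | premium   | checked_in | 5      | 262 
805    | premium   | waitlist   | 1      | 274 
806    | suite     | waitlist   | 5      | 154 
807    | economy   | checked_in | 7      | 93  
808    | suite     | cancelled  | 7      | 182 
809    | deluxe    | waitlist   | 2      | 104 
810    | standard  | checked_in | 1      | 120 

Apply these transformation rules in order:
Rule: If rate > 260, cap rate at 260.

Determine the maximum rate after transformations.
260

Step 1: Original maximum rate = 289
Step 2: Apply cap at 260
Step 3: 3 records had rate > 260 and were capped
Step 4: Maximum after transformation = 260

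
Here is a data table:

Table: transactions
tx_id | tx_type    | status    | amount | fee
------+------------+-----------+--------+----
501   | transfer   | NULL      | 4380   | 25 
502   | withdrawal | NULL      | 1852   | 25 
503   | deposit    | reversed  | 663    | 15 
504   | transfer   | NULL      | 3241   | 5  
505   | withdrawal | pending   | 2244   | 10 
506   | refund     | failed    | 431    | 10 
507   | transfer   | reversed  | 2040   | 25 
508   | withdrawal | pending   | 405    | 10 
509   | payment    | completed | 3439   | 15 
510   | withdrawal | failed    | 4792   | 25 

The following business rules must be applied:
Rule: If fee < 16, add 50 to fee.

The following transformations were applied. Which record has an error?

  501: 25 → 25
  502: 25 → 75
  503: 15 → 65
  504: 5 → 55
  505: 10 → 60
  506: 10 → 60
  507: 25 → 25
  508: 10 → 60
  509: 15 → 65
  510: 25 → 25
Record 502 has an error. The correct transformed value should be 25, not 75.

Step 1: Check each record against the rule
Step 2: Record 502 has fee = 25
Step 3: Since 25 >= 16, the bonus should not have been applied
Step 4: Correct value = 25, but claimed value = 75
Conclusion: Record 502 has the error.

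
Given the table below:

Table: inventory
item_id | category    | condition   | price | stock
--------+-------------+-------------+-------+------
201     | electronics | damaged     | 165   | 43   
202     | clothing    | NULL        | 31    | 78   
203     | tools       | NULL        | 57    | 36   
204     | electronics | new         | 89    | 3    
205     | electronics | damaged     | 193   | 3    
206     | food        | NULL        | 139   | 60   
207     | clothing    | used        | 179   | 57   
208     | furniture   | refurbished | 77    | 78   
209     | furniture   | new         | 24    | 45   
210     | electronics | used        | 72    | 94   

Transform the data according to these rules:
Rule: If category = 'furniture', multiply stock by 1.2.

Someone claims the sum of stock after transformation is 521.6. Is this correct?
Yes, the result is correct.

Step 1: Calculate the correct sum after transformation
Step 2: Apply multiplier 1.2 to records where category = 'furniture'
Step 3: Correct result = 521.6
Step 4: Claimed result = 521.6
Step 5: 521.6 = 521.6 ✓
Conclusion: The claimed result is correct.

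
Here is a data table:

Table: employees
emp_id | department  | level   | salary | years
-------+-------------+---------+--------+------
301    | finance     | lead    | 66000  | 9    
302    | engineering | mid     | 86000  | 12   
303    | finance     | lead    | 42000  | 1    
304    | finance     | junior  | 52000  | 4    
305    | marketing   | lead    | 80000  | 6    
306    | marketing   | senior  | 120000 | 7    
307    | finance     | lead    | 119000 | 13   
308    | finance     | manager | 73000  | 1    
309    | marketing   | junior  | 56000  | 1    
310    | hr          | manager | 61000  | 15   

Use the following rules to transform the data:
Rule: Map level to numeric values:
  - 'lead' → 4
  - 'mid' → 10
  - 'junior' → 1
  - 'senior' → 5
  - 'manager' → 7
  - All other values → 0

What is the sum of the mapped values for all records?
47

Step 1: Apply mapping to each record
Step 2: Count by status:
  'lead': 4 records × 4 = 16
  'mid': 1 records × 10 = 10
  'junior': 2 records × 1 = 2
  'senior': 1 records × 5 = 5
  'manager': 2 records × 7 = 14
Step 3: Sum all mapped values = 47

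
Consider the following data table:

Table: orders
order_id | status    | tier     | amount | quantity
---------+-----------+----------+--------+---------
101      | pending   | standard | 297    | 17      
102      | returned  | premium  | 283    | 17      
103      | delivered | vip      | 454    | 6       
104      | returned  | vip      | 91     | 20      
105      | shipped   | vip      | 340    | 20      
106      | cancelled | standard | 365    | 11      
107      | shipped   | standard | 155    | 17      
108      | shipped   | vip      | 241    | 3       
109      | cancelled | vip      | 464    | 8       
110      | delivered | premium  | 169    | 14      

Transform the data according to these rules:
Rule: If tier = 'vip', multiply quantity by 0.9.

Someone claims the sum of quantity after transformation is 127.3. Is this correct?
Yes, the result is correct.

Step 1: Calculate the correct sum after transformation
Step 2: Apply multiplier 0.9 to records where tier = 'vip'
Step 3: Correct result = 127.3
Step 4: Claimed result = 127.3
Step 5: 127.3 = 127.3 ✓
Conclusion: The claimed result is correct.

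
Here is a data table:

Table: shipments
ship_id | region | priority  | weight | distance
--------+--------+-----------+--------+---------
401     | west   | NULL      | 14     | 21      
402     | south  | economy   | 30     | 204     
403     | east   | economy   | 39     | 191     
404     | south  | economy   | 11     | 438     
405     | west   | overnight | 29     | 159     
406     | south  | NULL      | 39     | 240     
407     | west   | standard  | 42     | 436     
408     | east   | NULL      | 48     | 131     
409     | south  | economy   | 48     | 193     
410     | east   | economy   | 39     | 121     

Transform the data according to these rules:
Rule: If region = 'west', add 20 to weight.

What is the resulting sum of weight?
399

Step 1: Count records where region = 'west': 3
Step 2: Total bonus added: 3 × 20 = 60
Step 3: Original sum of weight: 339
Step 4: Final sum = 339 + 60 = 399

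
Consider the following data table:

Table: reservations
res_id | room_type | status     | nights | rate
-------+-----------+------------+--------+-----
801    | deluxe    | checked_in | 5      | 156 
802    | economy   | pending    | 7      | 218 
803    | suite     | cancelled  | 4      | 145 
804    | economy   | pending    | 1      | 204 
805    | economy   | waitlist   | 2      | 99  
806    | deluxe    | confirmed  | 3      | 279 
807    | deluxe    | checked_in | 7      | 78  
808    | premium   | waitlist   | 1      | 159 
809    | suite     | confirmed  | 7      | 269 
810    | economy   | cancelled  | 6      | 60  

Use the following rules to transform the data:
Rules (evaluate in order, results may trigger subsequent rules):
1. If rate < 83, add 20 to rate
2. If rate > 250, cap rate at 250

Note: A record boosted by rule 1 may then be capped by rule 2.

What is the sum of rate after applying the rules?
1659

Step 1: Apply rule 1 to records with rate < 83
  - 2 records get bonus of 20
  - Of these, 0 records then exceed 250 and get capped
Step 2: Apply rule 2 to records with rate > 250
  - 2 records (original) are capped
Step 3: Calculate final sum = 1659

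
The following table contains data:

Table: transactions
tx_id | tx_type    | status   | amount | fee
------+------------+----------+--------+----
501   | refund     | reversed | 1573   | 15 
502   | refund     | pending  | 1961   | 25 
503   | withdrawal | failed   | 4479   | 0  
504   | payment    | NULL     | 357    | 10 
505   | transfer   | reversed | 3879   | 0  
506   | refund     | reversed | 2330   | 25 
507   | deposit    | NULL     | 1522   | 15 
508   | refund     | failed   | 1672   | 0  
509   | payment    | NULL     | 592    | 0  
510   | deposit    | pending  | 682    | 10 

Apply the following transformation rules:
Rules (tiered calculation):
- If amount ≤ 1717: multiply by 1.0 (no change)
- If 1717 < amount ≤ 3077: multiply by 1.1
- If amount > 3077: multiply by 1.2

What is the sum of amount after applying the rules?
21147.7

Step 1: Tier 1 (amount ≤ 1717): 6 records, sum = 6398 × 1.0 = 6398.0
Step 2: Tier 2 (1717 < amount ≤ 3077): 2 records, sum = 4291 × 1.1 = 4720.1
Step 3: Tier 3 (amount > 3077): 2 records, sum = 8358 × 1.2 = 10029.6
Step 4: Final sum = 6398.0 + 4720.1 + 10029.6 = 21147.7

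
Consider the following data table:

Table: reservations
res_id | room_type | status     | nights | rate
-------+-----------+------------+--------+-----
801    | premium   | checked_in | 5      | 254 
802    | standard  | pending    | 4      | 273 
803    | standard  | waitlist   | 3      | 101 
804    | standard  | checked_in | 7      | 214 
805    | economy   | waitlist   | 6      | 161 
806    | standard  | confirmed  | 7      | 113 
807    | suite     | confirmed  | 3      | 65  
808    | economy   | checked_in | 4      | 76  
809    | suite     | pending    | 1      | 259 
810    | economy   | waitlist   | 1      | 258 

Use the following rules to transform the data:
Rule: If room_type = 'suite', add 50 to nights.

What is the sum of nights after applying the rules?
141

Step 1: Count records where room_type = 'suite': 2
Step 2: Total bonus added: 2 × 50 = 100
Step 3: Original sum of nights: 41
Step 4: Final sum = 41 + 100 = 141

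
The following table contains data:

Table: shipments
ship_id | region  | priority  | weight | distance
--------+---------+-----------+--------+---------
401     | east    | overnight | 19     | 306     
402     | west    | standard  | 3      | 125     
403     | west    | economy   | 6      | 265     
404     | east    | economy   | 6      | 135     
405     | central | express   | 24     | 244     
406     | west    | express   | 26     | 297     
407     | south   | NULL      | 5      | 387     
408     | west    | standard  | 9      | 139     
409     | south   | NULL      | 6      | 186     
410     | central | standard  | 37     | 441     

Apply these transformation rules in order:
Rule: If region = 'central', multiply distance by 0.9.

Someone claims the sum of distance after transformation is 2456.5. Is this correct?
Yes, the result is correct.

Step 1: Calculate the correct sum after transformation
Step 2: Apply multiplier 0.9 to records where region = 'central'
Step 3: Correct result = 2456.5
Step 4: Claimed result = 2456.5
Step 5: 2456.5 = 2456.5 ✓
Conclusion: The claimed result is correct.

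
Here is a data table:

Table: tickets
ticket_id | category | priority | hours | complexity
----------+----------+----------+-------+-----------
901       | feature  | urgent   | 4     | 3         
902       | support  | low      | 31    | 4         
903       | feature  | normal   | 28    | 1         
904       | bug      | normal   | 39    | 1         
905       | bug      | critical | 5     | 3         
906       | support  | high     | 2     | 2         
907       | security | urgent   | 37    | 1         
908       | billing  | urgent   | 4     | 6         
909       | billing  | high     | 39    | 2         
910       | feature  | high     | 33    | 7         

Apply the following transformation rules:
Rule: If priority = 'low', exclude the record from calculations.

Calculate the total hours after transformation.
191

Step 1: Identify records where priority = 'low'
Step 2: The excluded records sum to 31
Step 3: Original total hours = 222
Step 4: Remaining total = 222 - 31 = 191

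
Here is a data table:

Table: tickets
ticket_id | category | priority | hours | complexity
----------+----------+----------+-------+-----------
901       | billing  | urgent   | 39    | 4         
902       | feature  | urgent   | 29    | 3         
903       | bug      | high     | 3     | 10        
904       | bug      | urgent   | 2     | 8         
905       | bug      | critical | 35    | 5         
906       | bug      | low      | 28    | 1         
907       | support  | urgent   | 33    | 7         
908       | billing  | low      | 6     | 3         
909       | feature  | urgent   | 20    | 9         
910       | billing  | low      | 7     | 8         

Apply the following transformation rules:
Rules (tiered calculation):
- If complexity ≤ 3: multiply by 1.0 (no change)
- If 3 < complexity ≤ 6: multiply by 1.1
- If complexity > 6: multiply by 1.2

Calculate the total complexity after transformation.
67.3

Step 1: Tier 1 (complexity ≤ 3): 3 records, sum = 7 × 1.0 = 7.0
Step 2: Tier 2 (3 < complexity ≤ 6): 2 records, sum = 9 × 1.1 = 9.9
Step 3: Tier 3 (complexity > 6): 5 records, sum = 42 × 1.2 = 50.4
Step 4: Final sum = 7.0 + 9.9 + 50.4 = 67.3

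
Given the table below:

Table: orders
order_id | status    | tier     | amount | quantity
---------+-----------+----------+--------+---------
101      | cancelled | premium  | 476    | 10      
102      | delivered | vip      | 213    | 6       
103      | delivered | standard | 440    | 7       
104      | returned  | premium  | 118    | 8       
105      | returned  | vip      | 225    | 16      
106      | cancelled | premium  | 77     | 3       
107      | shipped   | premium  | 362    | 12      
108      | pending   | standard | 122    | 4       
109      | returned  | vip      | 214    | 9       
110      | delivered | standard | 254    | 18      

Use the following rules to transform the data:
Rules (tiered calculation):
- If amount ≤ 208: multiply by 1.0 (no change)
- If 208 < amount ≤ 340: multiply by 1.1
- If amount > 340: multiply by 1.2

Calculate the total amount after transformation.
2847.2

Step 1: Tier 1 (amount ≤ 208): 3 records, sum = 317 × 1.0 = 317.0
Step 2: Tier 2 (208 < amount ≤ 340): 4 records, sum = 906 × 1.1 = 996.6
Step 3: Tier 3 (amount > 340): 3 records, sum = 1278 × 1.2 = 1533.6
Step 4: Final sum = 317.0 + 996.6 + 1533.6 = 2847.2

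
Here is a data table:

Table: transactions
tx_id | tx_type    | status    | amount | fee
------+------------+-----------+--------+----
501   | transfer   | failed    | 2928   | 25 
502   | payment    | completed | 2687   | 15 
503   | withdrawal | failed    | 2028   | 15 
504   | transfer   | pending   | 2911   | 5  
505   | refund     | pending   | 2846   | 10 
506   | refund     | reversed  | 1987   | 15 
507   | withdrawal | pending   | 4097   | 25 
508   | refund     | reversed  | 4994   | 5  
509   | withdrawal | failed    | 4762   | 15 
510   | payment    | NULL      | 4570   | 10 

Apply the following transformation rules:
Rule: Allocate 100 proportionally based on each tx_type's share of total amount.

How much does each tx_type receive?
payment: 21.46, refund: 29.07, transfer: 17.27, withdrawal: 32.2

Step 1: Calculate total amount = 33810
Step 2: Calculate each tx_type's proportion:
  payment: 7257/33810 = 21.46% → 21.46
  refund: 9827/33810 = 29.07% → 29.07
  transfer: 5839/33810 = 17.27% → 17.27
  withdrawal: 10887/33810 = 32.20% → 32.2
Step 3: Verify: sum of allocations ≈ 100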